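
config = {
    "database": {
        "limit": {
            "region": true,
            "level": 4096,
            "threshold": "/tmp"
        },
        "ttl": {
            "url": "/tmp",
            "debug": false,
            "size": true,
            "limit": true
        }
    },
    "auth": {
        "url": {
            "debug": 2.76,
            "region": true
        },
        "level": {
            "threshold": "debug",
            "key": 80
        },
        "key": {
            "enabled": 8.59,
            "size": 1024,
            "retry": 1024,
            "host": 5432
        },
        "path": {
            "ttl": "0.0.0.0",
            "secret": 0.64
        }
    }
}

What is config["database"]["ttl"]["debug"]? False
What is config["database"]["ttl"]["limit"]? True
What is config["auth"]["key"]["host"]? 5432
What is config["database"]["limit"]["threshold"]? "/tmp"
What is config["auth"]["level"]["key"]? 80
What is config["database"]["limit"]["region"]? True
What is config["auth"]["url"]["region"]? True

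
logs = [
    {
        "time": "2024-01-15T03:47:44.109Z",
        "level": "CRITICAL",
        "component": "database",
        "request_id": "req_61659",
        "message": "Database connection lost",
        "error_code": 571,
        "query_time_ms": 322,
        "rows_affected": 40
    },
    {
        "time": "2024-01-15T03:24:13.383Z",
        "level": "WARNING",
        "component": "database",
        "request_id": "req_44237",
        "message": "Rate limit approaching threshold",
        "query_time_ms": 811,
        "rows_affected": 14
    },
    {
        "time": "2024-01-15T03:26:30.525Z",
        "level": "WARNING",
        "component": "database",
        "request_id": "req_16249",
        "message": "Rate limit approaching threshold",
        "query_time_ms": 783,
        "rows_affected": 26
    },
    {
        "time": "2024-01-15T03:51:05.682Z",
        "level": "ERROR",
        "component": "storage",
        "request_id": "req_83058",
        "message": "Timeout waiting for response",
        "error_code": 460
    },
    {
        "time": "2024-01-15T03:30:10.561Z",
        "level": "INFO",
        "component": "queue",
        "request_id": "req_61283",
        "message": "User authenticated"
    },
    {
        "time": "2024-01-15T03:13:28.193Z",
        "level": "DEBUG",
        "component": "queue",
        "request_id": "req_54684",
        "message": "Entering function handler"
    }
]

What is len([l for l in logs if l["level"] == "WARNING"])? 2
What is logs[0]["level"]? "CRITICAL"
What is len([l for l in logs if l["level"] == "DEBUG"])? 1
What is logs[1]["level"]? "WARNING"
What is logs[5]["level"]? "DEBUG"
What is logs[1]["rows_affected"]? 14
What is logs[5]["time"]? "2024-01-15T03:13:28.193Z"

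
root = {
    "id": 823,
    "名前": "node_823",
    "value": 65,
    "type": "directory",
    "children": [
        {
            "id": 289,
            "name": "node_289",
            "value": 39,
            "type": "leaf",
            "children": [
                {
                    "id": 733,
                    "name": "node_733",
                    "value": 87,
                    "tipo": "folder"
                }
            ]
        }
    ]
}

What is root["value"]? 65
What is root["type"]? "directory"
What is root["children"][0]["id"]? 289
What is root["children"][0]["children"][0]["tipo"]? "folder"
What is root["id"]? 823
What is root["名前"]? "node_823"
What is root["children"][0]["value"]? 39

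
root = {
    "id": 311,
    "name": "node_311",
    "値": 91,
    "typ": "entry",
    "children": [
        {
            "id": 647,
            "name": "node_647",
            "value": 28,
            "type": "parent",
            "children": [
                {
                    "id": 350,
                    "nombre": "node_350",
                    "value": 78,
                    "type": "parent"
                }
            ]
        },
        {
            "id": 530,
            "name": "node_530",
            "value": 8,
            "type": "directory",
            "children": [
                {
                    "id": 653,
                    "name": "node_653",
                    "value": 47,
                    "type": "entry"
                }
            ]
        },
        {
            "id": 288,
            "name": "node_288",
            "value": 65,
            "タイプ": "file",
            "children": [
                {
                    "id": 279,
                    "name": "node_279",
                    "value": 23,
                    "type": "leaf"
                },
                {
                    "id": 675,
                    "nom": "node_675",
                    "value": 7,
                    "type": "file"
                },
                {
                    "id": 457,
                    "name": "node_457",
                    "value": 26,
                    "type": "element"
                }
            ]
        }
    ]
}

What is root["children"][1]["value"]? 8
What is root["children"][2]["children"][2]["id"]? 457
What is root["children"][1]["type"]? "directory"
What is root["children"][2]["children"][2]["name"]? "node_457"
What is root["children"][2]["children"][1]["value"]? 7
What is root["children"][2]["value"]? 65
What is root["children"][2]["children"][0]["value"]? 23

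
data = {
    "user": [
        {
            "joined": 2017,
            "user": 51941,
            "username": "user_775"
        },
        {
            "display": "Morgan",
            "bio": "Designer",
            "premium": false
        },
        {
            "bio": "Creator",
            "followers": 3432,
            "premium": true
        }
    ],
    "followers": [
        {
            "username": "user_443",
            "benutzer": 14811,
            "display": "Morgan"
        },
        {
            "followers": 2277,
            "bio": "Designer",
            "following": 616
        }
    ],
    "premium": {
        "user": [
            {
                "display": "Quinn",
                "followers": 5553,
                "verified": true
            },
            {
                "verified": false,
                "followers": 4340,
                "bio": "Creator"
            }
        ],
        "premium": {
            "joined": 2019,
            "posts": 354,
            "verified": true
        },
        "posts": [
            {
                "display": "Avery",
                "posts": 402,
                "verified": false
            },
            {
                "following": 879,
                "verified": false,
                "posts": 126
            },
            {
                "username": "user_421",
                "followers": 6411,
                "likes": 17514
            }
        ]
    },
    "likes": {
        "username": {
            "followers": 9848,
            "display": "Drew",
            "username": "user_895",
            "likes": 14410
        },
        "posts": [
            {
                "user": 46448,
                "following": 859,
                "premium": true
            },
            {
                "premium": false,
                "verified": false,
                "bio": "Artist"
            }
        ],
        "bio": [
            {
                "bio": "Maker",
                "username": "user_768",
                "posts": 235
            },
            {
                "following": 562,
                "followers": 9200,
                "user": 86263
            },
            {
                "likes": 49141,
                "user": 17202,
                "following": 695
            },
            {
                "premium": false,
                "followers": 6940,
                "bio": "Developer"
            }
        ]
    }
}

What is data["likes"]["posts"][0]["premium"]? True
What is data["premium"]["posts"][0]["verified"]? False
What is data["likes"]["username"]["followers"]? 9848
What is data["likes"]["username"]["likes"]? 14410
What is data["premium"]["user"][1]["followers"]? 4340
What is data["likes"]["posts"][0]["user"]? 46448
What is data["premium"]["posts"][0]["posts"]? 402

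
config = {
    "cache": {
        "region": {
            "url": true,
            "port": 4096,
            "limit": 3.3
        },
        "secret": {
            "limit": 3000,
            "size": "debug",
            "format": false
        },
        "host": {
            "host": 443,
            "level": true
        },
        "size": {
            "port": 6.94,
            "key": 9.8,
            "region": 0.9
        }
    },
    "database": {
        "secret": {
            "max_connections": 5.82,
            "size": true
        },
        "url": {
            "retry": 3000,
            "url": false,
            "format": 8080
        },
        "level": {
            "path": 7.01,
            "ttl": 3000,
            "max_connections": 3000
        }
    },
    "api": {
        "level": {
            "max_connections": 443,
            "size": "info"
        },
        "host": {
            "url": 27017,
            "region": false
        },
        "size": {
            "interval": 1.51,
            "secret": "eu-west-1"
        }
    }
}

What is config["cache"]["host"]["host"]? 443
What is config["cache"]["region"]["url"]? True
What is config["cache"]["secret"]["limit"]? 3000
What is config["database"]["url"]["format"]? 8080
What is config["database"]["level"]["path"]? 7.01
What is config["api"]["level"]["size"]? "info"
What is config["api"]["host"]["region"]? False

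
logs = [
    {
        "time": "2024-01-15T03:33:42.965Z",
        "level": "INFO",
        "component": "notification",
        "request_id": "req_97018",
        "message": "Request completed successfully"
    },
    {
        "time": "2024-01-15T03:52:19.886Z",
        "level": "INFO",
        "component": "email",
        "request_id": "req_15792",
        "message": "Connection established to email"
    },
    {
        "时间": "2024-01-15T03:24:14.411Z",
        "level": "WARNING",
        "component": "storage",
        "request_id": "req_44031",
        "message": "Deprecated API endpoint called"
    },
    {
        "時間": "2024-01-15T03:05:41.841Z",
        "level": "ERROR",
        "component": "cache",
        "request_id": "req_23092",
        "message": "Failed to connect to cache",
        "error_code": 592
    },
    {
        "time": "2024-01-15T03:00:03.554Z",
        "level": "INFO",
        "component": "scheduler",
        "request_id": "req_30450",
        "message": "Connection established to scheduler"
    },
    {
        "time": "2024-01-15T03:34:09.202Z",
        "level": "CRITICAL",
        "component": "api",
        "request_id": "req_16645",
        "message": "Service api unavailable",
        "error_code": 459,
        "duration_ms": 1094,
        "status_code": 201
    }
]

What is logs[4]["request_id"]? "req_30450"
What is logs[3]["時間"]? "2024-01-15T03:05:41.841Z"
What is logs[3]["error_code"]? 592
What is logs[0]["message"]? "Request completed successfully"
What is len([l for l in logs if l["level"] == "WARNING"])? 1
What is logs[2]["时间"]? "2024-01-15T03:24:14.411Z"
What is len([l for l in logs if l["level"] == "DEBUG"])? 0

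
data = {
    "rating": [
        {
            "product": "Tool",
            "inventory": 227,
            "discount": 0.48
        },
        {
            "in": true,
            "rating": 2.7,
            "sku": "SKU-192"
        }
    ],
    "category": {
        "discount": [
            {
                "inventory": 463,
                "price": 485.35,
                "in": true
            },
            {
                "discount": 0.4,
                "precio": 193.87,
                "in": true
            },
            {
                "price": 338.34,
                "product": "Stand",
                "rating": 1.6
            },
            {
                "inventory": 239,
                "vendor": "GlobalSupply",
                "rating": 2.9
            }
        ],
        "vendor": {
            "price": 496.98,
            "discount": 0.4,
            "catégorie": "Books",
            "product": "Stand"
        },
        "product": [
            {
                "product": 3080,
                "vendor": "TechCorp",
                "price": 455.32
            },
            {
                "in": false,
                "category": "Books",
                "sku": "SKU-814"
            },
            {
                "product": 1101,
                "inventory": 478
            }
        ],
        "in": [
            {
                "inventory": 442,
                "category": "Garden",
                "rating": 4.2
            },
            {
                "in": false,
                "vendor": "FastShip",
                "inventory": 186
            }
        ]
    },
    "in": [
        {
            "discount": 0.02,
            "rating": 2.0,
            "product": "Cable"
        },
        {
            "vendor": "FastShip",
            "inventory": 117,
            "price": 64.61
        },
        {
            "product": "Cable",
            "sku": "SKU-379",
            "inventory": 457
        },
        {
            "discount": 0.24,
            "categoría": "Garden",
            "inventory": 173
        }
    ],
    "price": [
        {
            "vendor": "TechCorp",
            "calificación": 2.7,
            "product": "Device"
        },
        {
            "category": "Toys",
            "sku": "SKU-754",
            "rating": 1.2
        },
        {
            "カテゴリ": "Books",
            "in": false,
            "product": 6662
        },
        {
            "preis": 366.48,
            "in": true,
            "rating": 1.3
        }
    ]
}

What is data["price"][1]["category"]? "Toys"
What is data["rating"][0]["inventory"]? 227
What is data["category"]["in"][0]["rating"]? 4.2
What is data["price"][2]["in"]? False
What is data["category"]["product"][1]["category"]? "Books"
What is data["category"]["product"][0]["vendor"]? "TechCorp"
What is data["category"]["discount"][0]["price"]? 485.35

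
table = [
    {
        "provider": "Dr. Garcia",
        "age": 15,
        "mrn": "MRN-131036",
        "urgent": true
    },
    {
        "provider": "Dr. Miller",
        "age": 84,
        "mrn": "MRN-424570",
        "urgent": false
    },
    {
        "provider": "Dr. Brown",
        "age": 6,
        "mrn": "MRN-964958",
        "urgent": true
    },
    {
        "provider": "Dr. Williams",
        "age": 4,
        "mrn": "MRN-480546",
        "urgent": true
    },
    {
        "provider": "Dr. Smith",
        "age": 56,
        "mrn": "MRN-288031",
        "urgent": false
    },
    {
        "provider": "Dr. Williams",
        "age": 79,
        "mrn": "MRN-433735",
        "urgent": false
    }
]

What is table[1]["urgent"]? False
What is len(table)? 6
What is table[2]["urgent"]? True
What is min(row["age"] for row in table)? 4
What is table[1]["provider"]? "Dr. Miller"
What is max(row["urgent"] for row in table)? True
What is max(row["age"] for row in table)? 84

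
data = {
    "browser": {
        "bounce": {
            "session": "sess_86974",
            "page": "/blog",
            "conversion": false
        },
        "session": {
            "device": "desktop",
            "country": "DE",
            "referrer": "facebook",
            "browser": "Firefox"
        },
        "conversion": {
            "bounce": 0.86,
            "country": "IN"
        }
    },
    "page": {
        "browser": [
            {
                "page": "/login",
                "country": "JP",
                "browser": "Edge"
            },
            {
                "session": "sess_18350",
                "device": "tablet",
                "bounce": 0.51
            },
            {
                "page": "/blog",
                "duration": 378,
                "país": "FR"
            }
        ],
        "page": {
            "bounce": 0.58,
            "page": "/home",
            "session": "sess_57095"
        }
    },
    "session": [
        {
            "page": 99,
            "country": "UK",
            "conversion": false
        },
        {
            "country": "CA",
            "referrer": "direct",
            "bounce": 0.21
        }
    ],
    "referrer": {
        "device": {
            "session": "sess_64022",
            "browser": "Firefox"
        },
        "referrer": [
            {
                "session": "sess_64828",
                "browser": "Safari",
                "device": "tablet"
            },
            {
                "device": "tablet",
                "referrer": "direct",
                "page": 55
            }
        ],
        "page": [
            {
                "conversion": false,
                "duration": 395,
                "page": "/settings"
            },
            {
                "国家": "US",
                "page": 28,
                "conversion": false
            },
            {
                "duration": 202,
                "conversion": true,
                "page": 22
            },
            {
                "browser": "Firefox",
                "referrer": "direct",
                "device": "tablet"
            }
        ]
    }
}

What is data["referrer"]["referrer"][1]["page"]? 55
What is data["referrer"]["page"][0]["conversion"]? False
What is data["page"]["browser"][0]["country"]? "JP"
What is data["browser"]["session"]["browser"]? "Firefox"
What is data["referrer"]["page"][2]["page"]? 22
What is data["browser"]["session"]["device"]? "desktop"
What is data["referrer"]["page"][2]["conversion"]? True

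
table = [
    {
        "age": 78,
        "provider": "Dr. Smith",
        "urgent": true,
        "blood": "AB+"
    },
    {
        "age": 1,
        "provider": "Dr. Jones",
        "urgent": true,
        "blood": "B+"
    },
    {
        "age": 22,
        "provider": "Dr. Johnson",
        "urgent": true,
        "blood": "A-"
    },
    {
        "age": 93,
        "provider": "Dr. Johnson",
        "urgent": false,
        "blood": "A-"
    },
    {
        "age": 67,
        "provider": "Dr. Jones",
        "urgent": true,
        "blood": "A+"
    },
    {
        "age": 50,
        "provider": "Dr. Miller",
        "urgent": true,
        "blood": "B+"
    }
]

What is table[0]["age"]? 78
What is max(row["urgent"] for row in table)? True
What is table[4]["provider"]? "Dr. Jones"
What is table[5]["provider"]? "Dr. Miller"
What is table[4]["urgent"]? True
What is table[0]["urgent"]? True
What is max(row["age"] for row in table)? 93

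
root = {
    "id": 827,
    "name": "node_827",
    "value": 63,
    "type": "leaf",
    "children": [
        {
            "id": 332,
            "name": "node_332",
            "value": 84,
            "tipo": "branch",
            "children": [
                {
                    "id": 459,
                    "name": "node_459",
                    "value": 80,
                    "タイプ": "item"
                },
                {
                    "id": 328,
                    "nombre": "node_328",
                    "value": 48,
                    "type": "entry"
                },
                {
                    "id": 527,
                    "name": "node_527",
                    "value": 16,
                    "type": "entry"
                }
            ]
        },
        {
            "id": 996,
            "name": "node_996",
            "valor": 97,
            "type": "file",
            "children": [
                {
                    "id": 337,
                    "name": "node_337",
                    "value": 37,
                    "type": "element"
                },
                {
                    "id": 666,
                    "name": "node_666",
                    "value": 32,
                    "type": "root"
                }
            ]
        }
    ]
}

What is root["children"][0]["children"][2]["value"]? 16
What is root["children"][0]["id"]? 332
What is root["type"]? "leaf"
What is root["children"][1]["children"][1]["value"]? 32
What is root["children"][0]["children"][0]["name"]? "node_459"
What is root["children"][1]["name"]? "node_996"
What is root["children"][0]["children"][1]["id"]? 328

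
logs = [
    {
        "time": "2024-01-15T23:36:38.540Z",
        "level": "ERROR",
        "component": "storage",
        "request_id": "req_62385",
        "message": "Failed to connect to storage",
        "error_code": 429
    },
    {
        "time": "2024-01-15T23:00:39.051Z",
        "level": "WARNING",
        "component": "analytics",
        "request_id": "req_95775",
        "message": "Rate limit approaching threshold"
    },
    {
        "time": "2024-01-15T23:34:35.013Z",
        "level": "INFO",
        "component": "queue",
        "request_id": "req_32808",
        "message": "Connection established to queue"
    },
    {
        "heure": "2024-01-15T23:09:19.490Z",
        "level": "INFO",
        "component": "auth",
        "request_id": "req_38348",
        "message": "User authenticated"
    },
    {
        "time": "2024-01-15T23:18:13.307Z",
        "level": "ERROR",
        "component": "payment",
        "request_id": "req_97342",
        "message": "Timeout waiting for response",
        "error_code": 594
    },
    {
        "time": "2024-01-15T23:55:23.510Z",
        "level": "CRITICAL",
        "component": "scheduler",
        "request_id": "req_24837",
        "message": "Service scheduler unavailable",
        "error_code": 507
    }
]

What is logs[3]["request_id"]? "req_38348"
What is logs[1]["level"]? "WARNING"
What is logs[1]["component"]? "analytics"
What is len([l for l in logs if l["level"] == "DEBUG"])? 0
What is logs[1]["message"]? "Rate limit approaching threshold"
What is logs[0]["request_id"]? "req_62385"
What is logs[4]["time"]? "2024-01-15T23:18:13.307Z"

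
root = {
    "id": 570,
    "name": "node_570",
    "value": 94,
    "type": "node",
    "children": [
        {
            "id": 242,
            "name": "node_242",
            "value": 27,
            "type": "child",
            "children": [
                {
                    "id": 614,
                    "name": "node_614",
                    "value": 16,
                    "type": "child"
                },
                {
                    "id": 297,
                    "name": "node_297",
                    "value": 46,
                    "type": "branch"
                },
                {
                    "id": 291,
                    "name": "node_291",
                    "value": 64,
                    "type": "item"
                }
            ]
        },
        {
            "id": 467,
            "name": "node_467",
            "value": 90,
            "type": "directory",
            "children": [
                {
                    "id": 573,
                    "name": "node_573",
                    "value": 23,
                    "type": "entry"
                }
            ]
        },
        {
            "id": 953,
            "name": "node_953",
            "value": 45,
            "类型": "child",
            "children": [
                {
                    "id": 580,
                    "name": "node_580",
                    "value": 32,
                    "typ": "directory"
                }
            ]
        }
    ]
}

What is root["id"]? 570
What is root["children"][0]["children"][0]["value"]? 16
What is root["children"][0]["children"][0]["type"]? "child"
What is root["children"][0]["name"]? "node_242"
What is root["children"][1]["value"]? 90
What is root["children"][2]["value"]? 45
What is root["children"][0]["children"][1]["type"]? "branch"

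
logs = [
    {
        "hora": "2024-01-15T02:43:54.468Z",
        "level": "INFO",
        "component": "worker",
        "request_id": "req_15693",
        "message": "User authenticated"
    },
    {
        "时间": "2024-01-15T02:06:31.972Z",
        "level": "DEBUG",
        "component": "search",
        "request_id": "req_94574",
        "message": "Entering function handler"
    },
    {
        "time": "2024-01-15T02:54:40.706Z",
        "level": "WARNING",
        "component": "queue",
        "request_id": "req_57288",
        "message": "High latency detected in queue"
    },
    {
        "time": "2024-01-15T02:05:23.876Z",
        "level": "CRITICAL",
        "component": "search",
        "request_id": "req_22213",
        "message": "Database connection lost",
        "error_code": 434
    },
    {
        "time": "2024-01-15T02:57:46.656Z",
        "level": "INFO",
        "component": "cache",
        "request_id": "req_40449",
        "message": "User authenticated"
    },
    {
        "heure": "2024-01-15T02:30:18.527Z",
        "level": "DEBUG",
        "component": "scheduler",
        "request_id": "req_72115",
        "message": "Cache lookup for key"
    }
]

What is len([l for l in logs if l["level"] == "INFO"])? 2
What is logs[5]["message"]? "Cache lookup for key"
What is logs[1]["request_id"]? "req_94574"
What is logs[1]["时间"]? "2024-01-15T02:06:31.972Z"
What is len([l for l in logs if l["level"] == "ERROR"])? 0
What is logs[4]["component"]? "cache"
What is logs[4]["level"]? "INFO"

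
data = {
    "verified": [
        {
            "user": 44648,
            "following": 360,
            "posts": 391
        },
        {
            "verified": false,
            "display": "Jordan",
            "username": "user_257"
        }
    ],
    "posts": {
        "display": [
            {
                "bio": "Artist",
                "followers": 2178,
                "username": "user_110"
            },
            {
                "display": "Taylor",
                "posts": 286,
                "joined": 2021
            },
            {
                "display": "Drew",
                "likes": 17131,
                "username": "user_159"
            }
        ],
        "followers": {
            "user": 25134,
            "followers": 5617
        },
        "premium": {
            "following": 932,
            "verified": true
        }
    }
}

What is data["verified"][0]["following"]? 360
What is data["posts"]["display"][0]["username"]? "user_110"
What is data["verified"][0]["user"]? 44648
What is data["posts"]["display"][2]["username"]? "user_159"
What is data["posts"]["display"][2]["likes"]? 17131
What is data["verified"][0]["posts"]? 391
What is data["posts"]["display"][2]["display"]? "Drew"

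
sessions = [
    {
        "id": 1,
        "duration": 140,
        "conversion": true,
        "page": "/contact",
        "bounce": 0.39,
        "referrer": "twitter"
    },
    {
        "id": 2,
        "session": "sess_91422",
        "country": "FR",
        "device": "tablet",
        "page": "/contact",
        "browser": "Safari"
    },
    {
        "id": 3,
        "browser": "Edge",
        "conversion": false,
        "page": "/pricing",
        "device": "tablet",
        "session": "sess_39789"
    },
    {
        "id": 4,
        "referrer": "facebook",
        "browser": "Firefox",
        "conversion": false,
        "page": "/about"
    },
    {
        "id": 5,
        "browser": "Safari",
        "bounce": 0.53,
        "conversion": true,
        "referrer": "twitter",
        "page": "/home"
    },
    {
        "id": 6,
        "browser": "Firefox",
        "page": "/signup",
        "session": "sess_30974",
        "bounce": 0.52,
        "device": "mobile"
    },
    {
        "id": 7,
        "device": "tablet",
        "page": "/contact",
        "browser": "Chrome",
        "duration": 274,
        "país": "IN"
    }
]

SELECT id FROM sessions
[1, 2, 3, 4, 5, 6, 7]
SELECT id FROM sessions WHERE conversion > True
[]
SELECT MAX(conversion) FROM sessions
True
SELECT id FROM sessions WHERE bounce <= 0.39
[1]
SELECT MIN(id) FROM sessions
1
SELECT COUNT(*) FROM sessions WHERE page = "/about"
1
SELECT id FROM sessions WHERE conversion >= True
[1, 5]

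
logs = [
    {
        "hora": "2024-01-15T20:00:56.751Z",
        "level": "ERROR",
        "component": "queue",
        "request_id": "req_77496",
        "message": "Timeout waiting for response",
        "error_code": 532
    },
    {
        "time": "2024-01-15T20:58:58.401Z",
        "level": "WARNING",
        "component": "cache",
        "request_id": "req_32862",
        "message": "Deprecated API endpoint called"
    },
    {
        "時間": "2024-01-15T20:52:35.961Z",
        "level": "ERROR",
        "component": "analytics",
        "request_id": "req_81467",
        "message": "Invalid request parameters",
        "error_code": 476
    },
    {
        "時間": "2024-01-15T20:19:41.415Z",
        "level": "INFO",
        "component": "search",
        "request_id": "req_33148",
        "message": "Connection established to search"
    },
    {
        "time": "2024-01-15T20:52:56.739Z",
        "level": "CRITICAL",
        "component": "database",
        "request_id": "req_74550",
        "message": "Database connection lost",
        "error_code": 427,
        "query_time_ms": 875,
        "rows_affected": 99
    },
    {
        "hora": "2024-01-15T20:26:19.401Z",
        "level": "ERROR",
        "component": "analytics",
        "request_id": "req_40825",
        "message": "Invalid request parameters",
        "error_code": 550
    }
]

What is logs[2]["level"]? "ERROR"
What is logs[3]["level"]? "INFO"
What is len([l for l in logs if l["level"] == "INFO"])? 1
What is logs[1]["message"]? "Deprecated API endpoint called"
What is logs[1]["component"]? "cache"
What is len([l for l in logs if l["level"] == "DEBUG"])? 0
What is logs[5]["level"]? "ERROR"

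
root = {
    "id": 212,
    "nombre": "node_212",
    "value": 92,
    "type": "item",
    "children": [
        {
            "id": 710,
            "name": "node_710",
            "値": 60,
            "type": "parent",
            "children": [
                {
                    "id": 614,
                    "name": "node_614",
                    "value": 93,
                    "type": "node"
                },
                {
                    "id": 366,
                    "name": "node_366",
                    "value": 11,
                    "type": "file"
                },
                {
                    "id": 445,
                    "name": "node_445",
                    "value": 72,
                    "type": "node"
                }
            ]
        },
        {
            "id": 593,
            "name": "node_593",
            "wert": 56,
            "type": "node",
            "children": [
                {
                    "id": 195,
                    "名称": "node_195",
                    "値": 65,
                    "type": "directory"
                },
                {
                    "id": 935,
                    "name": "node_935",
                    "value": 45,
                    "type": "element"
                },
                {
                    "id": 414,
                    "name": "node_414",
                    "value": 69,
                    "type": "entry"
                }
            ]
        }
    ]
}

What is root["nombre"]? "node_212"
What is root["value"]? 92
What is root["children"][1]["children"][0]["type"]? "directory"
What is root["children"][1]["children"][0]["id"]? 195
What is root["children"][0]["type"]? "parent"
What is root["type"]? "item"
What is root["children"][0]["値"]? 60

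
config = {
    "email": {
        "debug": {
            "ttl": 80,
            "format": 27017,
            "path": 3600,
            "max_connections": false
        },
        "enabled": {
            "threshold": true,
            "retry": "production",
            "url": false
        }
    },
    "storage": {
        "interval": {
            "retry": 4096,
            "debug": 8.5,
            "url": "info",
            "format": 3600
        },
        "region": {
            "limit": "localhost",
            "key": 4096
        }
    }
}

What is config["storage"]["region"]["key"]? 4096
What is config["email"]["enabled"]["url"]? False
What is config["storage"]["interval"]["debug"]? 8.5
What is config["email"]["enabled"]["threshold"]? True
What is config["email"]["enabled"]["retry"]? "production"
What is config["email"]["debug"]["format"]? 27017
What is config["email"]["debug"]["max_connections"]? False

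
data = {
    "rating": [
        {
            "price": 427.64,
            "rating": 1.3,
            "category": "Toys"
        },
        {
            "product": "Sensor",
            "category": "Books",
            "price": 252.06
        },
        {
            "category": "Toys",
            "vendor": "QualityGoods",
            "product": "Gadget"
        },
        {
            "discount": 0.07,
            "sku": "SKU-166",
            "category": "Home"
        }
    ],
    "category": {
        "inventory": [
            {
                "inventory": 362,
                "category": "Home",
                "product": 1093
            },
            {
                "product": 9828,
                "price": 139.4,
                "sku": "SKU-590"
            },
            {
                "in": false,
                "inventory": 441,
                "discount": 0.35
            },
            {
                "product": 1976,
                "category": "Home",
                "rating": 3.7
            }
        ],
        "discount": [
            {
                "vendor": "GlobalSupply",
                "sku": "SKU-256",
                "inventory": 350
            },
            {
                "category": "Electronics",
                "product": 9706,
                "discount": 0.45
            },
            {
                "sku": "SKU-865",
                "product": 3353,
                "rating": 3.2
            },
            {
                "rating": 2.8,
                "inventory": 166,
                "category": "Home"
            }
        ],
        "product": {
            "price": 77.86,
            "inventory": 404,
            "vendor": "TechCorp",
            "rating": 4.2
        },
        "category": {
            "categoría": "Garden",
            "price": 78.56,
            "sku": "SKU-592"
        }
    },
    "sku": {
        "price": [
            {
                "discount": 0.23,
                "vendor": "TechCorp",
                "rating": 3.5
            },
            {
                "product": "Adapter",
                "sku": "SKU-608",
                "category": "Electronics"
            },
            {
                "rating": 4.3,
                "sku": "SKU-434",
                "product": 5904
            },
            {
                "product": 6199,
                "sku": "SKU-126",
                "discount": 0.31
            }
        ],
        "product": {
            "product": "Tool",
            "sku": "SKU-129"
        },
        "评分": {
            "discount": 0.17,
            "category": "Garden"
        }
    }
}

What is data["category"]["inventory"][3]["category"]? "Home"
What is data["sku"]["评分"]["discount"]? 0.17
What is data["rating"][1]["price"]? 252.06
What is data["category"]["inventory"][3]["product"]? 1976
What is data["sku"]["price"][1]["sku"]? "SKU-608"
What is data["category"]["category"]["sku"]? "SKU-592"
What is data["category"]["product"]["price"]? 77.86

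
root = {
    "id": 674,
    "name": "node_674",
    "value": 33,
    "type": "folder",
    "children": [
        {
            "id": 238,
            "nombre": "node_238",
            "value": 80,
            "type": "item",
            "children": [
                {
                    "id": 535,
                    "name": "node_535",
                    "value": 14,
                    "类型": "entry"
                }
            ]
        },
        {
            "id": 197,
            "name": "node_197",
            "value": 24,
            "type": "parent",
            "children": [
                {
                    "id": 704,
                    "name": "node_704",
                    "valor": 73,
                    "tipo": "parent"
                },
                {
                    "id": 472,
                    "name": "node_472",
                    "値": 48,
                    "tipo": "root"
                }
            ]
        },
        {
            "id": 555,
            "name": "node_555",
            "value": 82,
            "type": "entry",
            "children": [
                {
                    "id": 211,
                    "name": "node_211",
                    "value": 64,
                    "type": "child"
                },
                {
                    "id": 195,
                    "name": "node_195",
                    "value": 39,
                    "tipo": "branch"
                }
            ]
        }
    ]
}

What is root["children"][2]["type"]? "entry"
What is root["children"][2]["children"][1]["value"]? 39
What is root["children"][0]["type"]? "item"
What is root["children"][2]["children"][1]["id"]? 195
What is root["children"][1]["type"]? "parent"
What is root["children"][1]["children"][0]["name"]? "node_704"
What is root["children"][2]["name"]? "node_555"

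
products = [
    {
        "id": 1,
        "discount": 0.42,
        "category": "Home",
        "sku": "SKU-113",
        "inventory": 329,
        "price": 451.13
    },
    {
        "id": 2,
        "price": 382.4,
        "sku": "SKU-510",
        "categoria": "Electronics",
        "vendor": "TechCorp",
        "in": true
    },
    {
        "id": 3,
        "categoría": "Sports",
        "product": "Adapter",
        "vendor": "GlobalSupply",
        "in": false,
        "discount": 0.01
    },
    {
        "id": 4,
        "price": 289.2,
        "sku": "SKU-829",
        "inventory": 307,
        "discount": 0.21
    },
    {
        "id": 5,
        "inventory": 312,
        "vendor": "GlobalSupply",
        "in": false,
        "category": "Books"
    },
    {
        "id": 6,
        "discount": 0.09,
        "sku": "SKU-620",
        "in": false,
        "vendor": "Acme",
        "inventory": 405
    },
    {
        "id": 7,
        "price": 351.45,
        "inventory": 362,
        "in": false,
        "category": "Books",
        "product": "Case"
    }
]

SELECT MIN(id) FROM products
1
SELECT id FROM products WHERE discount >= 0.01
[1, 3, 4, 6]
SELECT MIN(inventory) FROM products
307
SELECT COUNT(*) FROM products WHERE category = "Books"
2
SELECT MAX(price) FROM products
451.13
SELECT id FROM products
[1, 2, 3, 4, 5, 6, 7]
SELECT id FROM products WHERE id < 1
[]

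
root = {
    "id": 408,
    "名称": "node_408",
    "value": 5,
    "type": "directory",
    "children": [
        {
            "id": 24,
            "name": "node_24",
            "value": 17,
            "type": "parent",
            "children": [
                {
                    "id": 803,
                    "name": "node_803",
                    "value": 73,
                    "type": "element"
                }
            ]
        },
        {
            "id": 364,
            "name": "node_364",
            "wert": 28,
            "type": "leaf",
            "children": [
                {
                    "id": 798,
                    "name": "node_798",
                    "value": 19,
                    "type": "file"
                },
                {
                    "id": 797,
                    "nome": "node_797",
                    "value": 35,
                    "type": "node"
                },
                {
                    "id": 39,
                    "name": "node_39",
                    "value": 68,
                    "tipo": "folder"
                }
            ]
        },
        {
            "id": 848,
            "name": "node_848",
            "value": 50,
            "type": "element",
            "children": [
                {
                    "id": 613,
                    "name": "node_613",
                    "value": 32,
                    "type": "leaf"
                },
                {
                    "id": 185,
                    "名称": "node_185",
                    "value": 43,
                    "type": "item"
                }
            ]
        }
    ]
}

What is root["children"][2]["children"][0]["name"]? "node_613"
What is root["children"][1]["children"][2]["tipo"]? "folder"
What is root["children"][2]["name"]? "node_848"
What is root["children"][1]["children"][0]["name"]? "node_798"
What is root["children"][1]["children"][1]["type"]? "node"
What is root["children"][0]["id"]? 24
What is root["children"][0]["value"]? 17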